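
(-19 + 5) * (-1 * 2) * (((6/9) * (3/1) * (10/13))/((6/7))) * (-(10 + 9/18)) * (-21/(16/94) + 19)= 1432025/26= 55077.88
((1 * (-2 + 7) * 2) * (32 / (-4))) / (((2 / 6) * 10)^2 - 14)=360 / 13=27.69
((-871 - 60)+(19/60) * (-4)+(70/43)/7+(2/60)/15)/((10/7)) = -126243719/193500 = -652.42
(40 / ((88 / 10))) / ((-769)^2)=0.00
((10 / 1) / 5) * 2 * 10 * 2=80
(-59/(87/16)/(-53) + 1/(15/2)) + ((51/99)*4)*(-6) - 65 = -6511357/84535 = -77.03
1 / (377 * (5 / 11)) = 11 / 1885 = 0.01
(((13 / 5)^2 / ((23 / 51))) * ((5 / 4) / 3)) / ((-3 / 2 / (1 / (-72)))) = 2873 / 49680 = 0.06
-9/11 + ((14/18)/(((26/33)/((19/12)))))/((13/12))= 6967/11154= 0.62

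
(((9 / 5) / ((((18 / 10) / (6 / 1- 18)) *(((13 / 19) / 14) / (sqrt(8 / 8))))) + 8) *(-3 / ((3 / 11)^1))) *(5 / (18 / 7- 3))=-1188880 / 39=-30484.10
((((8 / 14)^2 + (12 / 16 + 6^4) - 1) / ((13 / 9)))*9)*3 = 61729533 / 2548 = 24226.66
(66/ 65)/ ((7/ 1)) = 66/ 455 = 0.15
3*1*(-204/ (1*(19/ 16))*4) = -2061.47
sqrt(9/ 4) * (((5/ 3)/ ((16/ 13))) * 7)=455/ 32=14.22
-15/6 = -5/2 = -2.50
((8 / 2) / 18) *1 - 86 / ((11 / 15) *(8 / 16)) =-23198 / 99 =-234.32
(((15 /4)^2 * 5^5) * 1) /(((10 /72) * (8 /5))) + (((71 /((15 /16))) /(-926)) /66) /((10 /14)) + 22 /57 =137779843873571 /696722400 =197754.29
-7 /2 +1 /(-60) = -211 /60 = -3.52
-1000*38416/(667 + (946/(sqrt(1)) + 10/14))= -8403500/353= -23805.95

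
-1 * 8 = -8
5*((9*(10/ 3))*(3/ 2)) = 225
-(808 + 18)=-826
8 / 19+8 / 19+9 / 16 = 427 / 304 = 1.40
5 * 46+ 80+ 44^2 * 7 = 13862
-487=-487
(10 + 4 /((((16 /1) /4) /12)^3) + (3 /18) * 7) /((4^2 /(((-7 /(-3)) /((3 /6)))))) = 5005 /144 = 34.76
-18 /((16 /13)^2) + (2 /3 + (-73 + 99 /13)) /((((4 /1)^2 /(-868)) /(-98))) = -1717671607 /4992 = -344084.86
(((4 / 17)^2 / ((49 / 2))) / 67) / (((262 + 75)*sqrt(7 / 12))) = 64*sqrt(21) / 2238188533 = 0.00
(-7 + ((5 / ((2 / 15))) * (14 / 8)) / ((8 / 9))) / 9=4277 / 576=7.43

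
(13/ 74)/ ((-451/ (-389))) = 5057/ 33374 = 0.15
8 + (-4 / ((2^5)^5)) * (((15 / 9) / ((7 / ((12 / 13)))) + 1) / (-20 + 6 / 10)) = 592369943083 / 74046242816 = 8.00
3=3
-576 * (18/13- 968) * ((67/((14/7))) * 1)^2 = 8122863456/13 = 624835650.46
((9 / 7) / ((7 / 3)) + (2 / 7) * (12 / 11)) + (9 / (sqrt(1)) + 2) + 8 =10706 / 539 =19.86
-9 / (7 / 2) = -18 / 7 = -2.57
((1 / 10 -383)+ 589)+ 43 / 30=3113 / 15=207.53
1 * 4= 4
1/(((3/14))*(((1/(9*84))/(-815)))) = -2875320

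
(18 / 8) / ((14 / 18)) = 81 / 28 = 2.89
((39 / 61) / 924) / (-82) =-13 / 1540616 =-0.00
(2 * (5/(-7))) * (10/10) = -10/7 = -1.43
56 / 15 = 3.73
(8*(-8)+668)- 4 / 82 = 24762 / 41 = 603.95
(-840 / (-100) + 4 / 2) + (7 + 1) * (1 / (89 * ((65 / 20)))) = 10.43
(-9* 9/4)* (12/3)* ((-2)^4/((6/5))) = -1080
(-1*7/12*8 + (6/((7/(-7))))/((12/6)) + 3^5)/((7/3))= 706/7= 100.86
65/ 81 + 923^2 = 69006314/ 81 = 851929.80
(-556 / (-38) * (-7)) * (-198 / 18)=21406 / 19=1126.63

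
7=7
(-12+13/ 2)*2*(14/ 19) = -154/ 19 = -8.11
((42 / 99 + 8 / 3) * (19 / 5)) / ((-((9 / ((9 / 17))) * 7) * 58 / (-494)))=9386 / 11165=0.84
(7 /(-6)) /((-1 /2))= 7 /3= 2.33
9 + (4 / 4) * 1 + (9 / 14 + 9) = 275 / 14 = 19.64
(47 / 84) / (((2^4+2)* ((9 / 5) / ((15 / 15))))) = 235 / 13608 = 0.02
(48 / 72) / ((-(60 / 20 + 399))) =-1 / 603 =-0.00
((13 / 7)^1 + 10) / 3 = 83 / 21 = 3.95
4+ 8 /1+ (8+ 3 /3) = 21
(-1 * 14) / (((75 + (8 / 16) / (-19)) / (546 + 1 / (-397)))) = -16473836 / 161579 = -101.96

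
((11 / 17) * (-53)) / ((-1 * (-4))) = -583 / 68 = -8.57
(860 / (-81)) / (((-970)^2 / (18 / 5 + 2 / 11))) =-8944 / 209585475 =-0.00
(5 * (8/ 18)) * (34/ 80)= 17/ 18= 0.94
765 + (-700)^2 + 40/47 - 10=23065525/47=490755.85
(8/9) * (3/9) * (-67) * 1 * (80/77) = -20.63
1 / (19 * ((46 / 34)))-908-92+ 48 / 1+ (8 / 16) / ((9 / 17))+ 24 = -7291913 / 7866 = -927.02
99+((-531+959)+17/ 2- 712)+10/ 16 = -1407/ 8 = -175.88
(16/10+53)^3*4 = 81385668/125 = 651085.34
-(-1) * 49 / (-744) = -49 / 744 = -0.07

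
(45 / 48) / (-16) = -15 / 256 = -0.06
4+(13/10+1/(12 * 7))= 2231/420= 5.31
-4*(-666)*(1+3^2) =26640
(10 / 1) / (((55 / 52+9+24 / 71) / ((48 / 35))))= 354432 / 268667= 1.32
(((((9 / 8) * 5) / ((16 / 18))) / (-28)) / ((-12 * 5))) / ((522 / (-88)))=-33 / 51968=-0.00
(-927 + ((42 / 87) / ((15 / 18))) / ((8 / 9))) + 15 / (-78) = -1746529 / 1885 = -926.54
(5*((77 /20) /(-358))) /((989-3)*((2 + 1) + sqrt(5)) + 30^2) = -148533 /7176599744 + 37961*sqrt(5) /7176599744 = -0.00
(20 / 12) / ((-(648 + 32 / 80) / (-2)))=25 / 4863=0.01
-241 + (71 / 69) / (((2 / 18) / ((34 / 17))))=-5117 / 23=-222.48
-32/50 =-16/25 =-0.64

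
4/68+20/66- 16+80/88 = -8263/561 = -14.73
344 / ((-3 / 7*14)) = -57.33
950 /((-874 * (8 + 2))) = -5 /46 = -0.11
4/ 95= 0.04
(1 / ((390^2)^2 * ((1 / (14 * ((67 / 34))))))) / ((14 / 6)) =67 / 131094990000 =0.00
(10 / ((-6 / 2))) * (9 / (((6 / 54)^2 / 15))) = -36450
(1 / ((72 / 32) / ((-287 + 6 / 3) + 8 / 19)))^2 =467770384 / 29241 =15997.07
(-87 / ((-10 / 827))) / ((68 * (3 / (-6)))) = -71949 / 340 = -211.61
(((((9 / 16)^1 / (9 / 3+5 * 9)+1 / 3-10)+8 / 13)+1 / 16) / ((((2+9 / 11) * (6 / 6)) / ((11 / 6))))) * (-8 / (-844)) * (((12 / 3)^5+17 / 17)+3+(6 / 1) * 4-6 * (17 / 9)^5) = -96881545702667 / 1928107628928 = -50.25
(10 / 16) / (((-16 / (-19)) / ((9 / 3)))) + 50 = 6685 / 128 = 52.23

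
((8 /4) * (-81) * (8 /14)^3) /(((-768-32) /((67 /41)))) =21708 /351575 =0.06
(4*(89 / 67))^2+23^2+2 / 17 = 42533067 / 76313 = 557.35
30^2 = 900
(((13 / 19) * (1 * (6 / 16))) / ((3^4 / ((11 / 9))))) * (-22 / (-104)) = 121 / 147744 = 0.00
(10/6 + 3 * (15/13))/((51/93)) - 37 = -18331/663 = -27.65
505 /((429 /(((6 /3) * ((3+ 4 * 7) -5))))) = 2020 /33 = 61.21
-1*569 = -569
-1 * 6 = -6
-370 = -370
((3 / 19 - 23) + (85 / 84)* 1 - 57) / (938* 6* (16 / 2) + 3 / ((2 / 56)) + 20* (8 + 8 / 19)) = -125813 / 72261168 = -0.00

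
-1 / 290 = -0.00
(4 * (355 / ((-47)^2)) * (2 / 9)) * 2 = 5680 / 19881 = 0.29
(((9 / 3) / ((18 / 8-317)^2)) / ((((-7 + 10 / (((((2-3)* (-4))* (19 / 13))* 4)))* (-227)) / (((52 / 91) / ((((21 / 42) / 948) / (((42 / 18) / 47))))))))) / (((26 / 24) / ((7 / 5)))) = 172146688 / 122014518598635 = 0.00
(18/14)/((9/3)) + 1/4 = 19/28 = 0.68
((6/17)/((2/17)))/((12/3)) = 3/4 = 0.75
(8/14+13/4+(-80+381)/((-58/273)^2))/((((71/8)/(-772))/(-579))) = 140463824517840/417977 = 336056348.84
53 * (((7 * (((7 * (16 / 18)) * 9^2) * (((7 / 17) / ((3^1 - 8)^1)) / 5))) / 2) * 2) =-1308888 / 425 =-3079.74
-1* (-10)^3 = 1000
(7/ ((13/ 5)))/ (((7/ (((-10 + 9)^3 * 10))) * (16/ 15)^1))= -375/ 104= -3.61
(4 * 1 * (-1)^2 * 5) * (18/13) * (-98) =-35280/13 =-2713.85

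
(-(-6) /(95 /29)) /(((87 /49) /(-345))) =-6762 /19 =-355.89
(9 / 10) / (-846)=-1 / 940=-0.00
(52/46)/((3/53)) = 1378/69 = 19.97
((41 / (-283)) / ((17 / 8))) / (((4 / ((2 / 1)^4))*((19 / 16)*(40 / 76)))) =-10496 / 24055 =-0.44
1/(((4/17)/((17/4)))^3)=24137569/4096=5892.96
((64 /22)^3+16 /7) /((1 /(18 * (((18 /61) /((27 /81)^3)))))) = 2192878656 /568337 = 3858.41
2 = 2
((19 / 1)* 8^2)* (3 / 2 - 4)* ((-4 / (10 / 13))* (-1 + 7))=94848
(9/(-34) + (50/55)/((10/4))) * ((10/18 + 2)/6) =851/20196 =0.04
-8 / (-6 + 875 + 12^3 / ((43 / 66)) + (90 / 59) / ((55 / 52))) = -223256 / 98308583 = -0.00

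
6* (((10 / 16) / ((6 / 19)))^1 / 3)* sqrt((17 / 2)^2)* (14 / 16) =11305 / 384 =29.44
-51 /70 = -0.73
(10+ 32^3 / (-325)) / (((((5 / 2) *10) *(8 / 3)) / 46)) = -1018371 / 16250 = -62.67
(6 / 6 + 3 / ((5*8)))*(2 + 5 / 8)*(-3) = -2709 / 320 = -8.47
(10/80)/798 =0.00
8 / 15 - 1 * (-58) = 878 / 15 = 58.53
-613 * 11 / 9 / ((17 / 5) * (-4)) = 33715 / 612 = 55.09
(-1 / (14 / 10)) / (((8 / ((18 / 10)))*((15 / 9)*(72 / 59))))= -0.08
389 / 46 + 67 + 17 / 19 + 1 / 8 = 267361 / 3496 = 76.48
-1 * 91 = -91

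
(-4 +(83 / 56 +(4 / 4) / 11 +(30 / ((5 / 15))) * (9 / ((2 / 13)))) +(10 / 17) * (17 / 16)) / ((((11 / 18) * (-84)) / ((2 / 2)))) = -4863195 / 47432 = -102.53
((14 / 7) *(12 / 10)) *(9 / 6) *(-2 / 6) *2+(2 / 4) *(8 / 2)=-2 / 5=-0.40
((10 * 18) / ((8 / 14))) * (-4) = -1260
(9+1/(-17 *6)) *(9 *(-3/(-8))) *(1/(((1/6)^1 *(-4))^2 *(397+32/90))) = 3342465/19454528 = 0.17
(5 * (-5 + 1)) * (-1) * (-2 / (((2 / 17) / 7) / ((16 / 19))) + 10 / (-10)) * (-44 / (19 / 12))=20306880 / 361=56251.75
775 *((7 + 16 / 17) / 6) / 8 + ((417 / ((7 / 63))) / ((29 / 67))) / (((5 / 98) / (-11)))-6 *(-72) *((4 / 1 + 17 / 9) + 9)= -73470721461 / 39440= -1862847.91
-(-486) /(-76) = -6.39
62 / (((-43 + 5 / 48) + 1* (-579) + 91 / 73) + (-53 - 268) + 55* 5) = -217248 / 2335939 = -0.09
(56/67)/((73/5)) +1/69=24211/337479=0.07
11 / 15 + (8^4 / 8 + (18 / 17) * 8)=132907 / 255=521.20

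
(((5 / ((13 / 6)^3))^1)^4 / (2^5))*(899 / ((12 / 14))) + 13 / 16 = 1016338192032253 / 372769361959696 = 2.73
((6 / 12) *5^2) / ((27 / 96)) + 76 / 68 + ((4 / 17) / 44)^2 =14339356 / 314721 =45.56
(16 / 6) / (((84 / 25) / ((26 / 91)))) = 100 / 441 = 0.23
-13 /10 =-1.30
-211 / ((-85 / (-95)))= -4009 / 17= -235.82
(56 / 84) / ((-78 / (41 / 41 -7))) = 2 / 39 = 0.05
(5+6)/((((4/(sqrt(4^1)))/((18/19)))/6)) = 594/19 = 31.26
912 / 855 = 16 / 15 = 1.07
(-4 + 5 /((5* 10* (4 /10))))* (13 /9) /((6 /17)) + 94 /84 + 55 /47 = -309317 /23688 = -13.06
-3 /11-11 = -124 /11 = -11.27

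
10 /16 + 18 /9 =21 /8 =2.62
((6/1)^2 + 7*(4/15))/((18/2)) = 568/135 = 4.21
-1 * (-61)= 61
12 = 12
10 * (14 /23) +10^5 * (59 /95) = 62111.35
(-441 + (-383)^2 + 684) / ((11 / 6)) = 881592 / 11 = 80144.73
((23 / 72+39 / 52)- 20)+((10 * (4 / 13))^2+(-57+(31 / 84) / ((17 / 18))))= -95672225 / 1447992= -66.07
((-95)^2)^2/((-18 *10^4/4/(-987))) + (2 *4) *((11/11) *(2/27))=385880609/216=1786484.30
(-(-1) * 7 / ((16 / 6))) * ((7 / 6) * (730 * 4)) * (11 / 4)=196735 / 8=24591.88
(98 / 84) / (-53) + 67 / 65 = 1.01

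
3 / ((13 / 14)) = 42 / 13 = 3.23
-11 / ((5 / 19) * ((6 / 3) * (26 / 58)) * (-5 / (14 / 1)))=42427 / 325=130.54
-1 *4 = -4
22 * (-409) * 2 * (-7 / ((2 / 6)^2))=1133748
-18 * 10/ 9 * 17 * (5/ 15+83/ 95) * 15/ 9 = -116960/ 171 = -683.98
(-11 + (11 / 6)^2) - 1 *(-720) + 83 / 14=718.29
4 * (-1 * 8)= -32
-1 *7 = -7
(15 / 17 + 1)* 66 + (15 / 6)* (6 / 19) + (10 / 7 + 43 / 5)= 1526778 / 11305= 135.05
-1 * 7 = -7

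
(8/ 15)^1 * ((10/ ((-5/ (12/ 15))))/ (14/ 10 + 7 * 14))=-0.01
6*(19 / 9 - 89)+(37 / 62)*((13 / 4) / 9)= -1163135 / 2232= -521.12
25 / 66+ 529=34939 / 66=529.38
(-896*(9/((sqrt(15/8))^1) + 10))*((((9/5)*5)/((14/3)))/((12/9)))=-21478.18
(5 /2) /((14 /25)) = 125 /28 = 4.46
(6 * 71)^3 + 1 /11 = 850396537 /11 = 77308776.09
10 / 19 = 0.53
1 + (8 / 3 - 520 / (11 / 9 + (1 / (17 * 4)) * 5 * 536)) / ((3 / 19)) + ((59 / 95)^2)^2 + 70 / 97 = -27536192297322424 / 442068461600625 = -62.29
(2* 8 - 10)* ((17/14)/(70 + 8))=17/182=0.09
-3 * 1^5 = -3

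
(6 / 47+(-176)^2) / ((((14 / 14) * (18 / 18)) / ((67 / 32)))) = 48771913 / 752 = 64856.27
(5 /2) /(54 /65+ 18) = 325 /2448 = 0.13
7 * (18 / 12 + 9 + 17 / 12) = 1001 / 12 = 83.42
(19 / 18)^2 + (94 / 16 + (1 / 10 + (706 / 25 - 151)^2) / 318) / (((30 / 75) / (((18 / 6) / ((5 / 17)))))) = 58358162963 / 42930000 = 1359.38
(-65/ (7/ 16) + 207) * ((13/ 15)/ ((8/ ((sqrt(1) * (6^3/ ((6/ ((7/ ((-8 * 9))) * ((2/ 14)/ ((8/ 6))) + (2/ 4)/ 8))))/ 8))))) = 5317/ 3584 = 1.48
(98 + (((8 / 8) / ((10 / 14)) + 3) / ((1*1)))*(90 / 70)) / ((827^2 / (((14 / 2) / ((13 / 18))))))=65304 / 44455385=0.00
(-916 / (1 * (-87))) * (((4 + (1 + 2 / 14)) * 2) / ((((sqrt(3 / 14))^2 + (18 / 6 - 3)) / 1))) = 14656 / 29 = 505.38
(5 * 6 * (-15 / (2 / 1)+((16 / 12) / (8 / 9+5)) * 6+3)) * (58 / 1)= -289710 / 53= -5466.23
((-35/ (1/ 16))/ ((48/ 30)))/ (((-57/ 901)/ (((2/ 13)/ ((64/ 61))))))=9618175/ 11856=811.25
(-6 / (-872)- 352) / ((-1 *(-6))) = -153469 / 2616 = -58.67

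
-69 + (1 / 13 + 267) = 2575 / 13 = 198.08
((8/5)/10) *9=1.44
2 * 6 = 12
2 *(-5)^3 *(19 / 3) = -4750 / 3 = -1583.33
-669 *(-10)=6690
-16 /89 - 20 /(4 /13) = -5801 /89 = -65.18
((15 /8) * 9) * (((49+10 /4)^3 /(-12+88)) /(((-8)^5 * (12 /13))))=-639245295 /637534208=-1.00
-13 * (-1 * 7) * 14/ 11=115.82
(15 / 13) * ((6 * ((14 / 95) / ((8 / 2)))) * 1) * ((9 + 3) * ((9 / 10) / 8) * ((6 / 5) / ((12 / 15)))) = 5103 / 9880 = 0.52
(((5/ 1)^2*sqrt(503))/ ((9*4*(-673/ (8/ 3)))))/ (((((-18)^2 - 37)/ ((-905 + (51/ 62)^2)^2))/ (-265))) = 80057152800741625*sqrt(503)/ 38529865008936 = 46600.08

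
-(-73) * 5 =365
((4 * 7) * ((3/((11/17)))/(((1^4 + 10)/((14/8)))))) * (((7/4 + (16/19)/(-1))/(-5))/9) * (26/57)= -249067/1310430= -0.19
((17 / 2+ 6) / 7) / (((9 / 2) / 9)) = 29 / 7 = 4.14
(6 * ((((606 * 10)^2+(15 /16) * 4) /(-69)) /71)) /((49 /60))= -4406832450 /80017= -55073.70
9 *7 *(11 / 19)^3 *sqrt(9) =251559 / 6859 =36.68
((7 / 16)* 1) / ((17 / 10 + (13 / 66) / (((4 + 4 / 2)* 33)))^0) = 7 / 16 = 0.44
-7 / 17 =-0.41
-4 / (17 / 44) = -176 / 17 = -10.35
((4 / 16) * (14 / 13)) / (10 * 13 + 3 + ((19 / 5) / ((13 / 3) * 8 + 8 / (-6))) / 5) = 8750 / 4323241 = 0.00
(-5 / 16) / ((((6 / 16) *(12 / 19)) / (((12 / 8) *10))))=-475 / 24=-19.79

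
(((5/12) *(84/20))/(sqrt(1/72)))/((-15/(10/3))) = -7 *sqrt(2)/3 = -3.30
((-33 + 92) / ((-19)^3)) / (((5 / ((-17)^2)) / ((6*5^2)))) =-511530 / 6859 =-74.58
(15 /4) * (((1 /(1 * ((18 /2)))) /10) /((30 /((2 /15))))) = 1 /5400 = 0.00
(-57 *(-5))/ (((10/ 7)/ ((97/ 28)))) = 5529/ 8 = 691.12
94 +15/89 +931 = 91240/89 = 1025.17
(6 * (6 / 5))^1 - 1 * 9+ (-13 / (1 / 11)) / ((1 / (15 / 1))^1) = -10734 / 5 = -2146.80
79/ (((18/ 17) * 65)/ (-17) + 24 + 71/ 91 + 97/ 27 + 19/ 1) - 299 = -9142180268/ 30763465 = -297.18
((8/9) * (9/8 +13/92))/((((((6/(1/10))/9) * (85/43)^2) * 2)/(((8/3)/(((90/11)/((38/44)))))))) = 8185523/1346017500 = 0.01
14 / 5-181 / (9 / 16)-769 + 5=-48734 / 45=-1082.98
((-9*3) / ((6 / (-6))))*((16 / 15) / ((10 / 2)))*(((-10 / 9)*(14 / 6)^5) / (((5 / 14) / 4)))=-30118144 / 6075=-4957.72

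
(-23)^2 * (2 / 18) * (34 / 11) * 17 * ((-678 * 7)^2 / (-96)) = -95654736961 / 132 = -724657098.19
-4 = -4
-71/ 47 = -1.51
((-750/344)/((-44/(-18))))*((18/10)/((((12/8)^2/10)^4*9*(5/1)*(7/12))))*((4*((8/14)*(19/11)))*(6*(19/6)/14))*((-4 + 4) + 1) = -18483200000/144554949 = -127.86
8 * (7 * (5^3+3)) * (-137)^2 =134536192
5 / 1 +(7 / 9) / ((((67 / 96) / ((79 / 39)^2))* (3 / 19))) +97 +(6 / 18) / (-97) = 11650589513 / 88964811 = 130.96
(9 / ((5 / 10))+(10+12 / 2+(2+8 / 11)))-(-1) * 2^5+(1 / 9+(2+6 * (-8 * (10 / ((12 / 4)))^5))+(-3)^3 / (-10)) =-175344773 / 8910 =-19679.55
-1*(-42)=42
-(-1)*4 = 4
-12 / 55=-0.22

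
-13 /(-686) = 13 /686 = 0.02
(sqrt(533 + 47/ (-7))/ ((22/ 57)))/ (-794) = -57 * sqrt(6447)/ 61138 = -0.07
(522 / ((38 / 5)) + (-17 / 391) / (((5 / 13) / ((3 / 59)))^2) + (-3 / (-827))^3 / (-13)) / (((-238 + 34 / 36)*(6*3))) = -19206023488449089229 / 1193185570674812493025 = -0.02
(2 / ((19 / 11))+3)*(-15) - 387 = -8538 / 19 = -449.37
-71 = -71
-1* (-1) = 1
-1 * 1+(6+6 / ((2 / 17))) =56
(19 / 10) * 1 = 19 / 10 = 1.90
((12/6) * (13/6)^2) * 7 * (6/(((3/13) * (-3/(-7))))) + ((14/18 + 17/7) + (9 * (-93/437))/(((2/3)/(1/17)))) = 11205087287/2808162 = 3990.19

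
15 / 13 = 1.15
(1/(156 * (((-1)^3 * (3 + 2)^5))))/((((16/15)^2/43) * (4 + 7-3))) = -0.00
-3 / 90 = -1 / 30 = -0.03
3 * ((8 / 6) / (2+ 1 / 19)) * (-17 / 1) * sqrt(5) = -1292 * sqrt(5) / 39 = -74.08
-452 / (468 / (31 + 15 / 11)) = -40228 / 1287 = -31.26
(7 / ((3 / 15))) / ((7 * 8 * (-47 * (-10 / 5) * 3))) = 5 / 2256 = 0.00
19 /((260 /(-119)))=-2261 /260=-8.70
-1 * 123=-123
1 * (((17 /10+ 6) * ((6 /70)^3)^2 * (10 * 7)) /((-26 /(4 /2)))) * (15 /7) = -24057 /682784375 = -0.00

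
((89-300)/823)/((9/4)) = -0.11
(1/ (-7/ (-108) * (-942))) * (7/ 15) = -6/ 785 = -0.01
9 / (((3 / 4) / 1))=12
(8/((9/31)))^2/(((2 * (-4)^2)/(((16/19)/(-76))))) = -7688/29241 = -0.26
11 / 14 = 0.79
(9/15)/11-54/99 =-27/55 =-0.49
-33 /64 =-0.52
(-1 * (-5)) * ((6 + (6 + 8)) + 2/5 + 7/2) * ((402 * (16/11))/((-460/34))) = -6533304/1265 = -5164.67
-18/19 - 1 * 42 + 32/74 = -29888/703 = -42.51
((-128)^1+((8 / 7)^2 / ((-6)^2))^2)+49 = -15363743 / 194481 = -79.00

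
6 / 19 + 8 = 8.32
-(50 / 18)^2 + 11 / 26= -15359 / 2106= -7.29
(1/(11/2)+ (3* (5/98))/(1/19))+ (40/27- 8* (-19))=4557169/29106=156.57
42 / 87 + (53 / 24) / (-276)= 91199 / 192096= 0.47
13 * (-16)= -208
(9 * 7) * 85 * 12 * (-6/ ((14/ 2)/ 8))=-440640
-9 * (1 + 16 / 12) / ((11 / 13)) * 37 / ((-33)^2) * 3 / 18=-3367 / 23958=-0.14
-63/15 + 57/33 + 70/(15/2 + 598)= -22428/9515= -2.36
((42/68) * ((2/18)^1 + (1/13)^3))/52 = 7721/5826444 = 0.00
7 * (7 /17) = 49 /17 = 2.88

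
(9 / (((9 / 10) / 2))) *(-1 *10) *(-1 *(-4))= -800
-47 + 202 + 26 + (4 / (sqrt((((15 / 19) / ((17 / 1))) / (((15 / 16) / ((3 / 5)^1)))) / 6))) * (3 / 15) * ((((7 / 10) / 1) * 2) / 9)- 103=79.77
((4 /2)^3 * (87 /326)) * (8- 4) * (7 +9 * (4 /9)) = 15312 /163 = 93.94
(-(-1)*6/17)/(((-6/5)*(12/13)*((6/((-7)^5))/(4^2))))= 2184910/153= 14280.46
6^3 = 216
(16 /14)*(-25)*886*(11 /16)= -17403.57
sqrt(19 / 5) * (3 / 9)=0.65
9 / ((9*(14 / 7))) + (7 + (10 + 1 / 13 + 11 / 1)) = 743 / 26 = 28.58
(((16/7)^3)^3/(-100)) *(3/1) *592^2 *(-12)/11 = 216753324253249536/11097241925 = 19532179.77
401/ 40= 10.02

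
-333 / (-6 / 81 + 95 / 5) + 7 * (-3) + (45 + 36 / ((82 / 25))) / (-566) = -458841477 / 11858266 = -38.69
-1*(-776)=776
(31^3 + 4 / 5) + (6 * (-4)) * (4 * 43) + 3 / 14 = 1796481 / 70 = 25664.01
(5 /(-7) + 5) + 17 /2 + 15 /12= 393 /28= 14.04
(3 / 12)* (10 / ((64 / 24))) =15 / 16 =0.94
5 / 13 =0.38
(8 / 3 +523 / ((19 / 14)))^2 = 489205924 / 3249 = 150571.23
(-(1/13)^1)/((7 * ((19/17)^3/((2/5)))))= -9826/3120845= -0.00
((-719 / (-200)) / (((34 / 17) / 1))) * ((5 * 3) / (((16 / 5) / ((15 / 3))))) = 42.13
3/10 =0.30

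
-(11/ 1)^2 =-121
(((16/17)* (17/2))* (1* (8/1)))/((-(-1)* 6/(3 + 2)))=160/3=53.33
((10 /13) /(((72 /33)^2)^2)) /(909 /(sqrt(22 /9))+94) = -37846985 /3904496773632+7393705 * sqrt(22) /578443966464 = 0.00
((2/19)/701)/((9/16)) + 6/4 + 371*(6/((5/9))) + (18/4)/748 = 3593988024719/896635080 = 4008.31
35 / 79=0.44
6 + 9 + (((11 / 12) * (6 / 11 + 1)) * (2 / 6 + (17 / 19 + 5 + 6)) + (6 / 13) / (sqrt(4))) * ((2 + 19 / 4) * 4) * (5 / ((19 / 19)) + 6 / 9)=2668333 / 988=2700.74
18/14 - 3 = -12/7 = -1.71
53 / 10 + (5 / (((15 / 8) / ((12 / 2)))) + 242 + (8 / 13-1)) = 262.92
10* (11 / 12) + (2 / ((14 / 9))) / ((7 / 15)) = 3505 / 294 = 11.92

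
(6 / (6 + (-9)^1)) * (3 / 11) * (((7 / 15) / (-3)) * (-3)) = -14 / 55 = -0.25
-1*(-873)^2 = -762129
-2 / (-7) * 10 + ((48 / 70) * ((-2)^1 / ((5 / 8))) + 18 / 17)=5122 / 2975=1.72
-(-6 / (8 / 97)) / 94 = 291 / 376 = 0.77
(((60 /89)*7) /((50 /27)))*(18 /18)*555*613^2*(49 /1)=2317677808194 /89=26041323687.57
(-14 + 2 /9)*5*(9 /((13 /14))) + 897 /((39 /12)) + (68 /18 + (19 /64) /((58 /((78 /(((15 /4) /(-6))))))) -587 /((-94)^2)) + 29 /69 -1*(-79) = -2132092968929 /6895526040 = -309.20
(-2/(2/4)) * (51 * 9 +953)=-5648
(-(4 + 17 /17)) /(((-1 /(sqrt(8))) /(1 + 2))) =30* sqrt(2) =42.43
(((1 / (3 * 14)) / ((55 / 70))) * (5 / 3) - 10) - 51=-6034 / 99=-60.95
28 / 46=14 / 23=0.61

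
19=19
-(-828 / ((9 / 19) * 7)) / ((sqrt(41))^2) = 1748 / 287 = 6.09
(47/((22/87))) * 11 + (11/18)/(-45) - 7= 825182/405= 2037.49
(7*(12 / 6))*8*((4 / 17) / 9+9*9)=1388464 / 153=9074.93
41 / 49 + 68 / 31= 4603 / 1519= 3.03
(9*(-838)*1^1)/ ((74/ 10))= -37710/ 37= -1019.19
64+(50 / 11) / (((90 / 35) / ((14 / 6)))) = 20233 / 297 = 68.12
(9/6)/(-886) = -3/1772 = -0.00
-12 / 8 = -3 / 2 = -1.50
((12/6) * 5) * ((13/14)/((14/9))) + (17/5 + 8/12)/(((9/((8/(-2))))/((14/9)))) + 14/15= 487139/119070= 4.09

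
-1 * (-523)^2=-273529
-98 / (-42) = 7 / 3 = 2.33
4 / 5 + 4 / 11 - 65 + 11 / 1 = -2906 / 55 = -52.84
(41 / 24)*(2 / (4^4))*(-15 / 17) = -205 / 17408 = -0.01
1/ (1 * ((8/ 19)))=19/ 8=2.38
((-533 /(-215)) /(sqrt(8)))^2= 284089 /369800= 0.77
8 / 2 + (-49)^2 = 2405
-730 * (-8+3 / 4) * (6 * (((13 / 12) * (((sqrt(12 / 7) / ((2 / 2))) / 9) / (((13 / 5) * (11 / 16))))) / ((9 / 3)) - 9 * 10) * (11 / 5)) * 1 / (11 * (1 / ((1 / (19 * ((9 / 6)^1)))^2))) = -254040 / 361+338720 * sqrt(21) / 6754671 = -703.48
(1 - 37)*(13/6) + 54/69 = -1776/23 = -77.22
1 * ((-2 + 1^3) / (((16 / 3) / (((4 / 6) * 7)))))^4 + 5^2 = 104801 / 4096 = 25.59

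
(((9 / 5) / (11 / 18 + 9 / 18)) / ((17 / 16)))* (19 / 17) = 12312 / 7225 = 1.70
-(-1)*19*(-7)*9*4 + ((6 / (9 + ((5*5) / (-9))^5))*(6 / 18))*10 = -11053613493 / 2308546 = -4788.13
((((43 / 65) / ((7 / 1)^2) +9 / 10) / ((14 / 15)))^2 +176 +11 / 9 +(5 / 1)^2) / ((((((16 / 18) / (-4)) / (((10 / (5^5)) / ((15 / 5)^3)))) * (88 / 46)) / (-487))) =6515917320835561 / 236206250280000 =27.59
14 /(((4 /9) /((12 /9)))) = 42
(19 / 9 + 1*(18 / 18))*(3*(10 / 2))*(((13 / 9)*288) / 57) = 340.58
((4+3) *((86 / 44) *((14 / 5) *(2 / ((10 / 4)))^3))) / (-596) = -0.03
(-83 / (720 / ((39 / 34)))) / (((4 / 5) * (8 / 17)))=-1079 / 3072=-0.35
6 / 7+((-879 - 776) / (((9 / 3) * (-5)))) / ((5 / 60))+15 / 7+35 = 1362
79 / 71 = 1.11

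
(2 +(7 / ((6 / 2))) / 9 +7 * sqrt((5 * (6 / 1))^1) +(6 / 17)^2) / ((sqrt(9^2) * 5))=0.90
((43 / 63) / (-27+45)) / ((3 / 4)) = 86 / 1701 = 0.05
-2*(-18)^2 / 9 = -72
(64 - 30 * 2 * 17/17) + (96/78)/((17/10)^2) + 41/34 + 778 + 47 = 6241367/7514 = 830.63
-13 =-13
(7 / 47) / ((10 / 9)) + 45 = 21213 / 470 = 45.13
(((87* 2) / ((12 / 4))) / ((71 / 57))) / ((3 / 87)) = 95874 / 71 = 1350.34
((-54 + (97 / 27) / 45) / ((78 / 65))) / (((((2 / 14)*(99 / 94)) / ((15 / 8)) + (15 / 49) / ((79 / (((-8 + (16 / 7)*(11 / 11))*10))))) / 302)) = 62993176429085 / 655391412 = 96115.35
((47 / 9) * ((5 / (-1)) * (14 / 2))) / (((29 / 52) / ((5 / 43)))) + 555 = 5801065 / 11223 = 516.89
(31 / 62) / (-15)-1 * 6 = -181 / 30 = -6.03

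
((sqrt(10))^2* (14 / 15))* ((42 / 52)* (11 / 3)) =1078 / 39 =27.64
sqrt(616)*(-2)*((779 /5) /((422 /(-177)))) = 275766*sqrt(154) /1055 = 3243.76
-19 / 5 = -3.80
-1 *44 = -44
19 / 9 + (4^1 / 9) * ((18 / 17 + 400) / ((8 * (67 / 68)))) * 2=9515 / 201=47.34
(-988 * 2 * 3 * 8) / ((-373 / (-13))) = -616512 / 373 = -1652.85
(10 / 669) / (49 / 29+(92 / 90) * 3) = 1450 / 461387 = 0.00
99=99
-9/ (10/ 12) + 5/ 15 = -157/ 15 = -10.47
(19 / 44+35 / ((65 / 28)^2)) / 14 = 257527 / 520520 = 0.49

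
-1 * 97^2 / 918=-9409 / 918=-10.25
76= 76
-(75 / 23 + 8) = -259 / 23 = -11.26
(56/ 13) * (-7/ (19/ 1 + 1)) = -98/ 65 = -1.51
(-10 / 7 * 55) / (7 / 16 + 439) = -0.18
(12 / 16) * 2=3 / 2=1.50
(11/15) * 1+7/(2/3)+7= 18.23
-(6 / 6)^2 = -1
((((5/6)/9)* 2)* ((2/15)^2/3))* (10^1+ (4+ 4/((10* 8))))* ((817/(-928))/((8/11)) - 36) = -77626531/135302400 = -0.57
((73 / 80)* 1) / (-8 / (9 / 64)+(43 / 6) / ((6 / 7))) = -657 / 34940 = -0.02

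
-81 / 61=-1.33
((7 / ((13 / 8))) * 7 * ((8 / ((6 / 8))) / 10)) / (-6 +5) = -6272 / 195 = -32.16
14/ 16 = 7/ 8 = 0.88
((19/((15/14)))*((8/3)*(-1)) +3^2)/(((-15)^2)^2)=-1723/2278125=-0.00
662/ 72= 331/ 36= 9.19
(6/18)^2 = 1/9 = 0.11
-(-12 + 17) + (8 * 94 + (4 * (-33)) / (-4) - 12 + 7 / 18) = 13831 / 18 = 768.39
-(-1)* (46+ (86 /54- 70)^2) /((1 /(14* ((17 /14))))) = 58564031 /729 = 80334.75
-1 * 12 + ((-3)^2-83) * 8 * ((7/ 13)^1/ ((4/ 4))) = -4300/ 13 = -330.77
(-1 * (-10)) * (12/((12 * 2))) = 5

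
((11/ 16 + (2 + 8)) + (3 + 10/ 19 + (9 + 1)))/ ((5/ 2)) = 7361/ 760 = 9.69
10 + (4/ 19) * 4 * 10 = 350/ 19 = 18.42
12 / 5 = 2.40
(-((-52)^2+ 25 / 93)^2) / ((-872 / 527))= 1075262597153 / 243288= 4419710.78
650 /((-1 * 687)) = -650 /687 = -0.95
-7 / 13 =-0.54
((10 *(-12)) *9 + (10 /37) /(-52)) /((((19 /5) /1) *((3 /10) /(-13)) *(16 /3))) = 25974125 /11248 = 2309.22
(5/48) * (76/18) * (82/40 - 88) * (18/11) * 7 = -76209/176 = -433.01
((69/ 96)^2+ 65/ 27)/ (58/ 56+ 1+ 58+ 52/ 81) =1697703/ 35229952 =0.05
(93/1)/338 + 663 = 224187/338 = 663.28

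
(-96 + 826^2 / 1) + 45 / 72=5457445 / 8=682180.62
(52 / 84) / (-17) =-13 / 357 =-0.04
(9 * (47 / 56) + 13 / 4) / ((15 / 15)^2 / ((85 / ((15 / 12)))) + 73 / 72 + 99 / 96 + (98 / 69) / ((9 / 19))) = 2.14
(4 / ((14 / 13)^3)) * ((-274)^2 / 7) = 82470986 / 2401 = 34348.60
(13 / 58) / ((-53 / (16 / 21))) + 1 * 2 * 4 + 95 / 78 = 7733017 / 839202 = 9.21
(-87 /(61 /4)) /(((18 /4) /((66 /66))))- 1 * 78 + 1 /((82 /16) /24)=-559610 /7503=-74.58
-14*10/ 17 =-8.24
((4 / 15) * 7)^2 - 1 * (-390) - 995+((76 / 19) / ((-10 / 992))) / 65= -607.62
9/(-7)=-9/7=-1.29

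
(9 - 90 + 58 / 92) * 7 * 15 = -388185 / 46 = -8438.80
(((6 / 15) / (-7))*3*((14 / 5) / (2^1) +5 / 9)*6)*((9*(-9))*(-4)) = -114048 / 175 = -651.70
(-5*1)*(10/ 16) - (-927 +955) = -249/ 8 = -31.12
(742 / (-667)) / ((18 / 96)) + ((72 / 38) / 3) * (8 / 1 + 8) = 158624 / 38019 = 4.17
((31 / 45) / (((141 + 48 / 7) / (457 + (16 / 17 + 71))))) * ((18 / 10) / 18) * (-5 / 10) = -487816 / 3958875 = -0.12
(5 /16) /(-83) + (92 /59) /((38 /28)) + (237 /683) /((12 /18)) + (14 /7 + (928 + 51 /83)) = 947918142689 /1016773904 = 932.28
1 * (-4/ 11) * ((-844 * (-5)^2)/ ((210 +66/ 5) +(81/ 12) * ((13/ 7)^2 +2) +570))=82712000/ 8947191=9.24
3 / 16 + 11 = 179 / 16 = 11.19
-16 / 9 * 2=-3.56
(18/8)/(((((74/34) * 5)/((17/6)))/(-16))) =-1734/185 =-9.37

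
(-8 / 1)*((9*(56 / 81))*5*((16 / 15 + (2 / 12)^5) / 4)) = -290339 / 4374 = -66.38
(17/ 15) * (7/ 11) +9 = 1604/ 165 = 9.72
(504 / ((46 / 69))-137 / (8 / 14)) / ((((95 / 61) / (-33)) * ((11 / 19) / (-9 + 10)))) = -75579 / 4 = -18894.75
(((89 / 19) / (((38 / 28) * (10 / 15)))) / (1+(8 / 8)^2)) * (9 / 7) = 2403 / 722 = 3.33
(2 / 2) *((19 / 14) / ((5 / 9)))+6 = 591 / 70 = 8.44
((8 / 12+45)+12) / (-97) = -173 / 291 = -0.59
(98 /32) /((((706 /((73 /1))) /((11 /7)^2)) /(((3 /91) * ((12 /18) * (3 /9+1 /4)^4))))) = 3029719 /1522520064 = 0.00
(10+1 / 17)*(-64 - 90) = -26334 / 17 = -1549.06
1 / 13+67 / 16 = 887 / 208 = 4.26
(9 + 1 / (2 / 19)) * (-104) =-1924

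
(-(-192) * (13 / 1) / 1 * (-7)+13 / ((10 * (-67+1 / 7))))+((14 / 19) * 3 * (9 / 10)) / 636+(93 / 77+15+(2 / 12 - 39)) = -97669226519 / 5582808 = -17494.64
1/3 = 0.33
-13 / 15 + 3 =32 / 15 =2.13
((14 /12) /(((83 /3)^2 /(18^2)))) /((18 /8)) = 1512 /6889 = 0.22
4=4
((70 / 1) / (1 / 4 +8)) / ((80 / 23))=161 / 66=2.44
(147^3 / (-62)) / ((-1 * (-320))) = -3176523 / 19840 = -160.11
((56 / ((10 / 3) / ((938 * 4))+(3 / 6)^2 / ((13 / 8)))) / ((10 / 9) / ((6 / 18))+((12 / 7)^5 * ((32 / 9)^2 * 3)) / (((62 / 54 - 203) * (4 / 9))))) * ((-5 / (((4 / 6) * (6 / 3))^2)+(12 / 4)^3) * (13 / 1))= -88504992270042075 / 2275366140041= -38897.03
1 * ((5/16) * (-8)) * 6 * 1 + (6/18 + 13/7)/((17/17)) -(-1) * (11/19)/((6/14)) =-1524/133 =-11.46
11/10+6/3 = 31/10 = 3.10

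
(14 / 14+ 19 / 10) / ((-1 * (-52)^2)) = -29 / 27040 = -0.00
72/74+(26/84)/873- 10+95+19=104.97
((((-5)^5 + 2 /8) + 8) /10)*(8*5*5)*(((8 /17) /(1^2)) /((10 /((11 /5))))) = -548548 /85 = -6453.51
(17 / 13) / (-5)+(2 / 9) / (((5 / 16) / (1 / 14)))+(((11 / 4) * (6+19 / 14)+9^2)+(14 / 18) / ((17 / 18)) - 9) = 51707197 / 556920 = 92.84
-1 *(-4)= 4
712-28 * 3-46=582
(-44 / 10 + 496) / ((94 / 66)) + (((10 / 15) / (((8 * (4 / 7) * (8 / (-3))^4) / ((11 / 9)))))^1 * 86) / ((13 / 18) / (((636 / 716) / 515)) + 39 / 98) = 345.17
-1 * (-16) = 16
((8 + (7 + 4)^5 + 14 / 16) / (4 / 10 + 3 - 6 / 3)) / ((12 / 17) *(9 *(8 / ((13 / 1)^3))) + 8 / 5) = 70876.98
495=495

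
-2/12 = -1/6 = -0.17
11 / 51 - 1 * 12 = -601 / 51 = -11.78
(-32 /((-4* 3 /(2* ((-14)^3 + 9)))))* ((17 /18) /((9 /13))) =-4835480 /243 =-19899.09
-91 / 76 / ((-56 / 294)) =1911 / 304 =6.29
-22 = -22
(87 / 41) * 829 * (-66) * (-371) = 1766003778 / 41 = 43073262.88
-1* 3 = -3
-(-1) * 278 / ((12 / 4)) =278 / 3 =92.67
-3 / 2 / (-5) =3 / 10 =0.30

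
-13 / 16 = -0.81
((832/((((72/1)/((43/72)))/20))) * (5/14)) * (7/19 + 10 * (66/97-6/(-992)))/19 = 46200749075/2461975236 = 18.77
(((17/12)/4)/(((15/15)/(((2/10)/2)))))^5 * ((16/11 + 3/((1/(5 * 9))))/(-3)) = -2131205357/840853094400000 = -0.00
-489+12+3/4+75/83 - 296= -256087/332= -771.35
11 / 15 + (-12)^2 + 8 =2291 / 15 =152.73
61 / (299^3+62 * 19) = 61 / 26732077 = 0.00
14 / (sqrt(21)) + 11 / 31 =11 / 31 + 2 * sqrt(21) / 3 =3.41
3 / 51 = 1 / 17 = 0.06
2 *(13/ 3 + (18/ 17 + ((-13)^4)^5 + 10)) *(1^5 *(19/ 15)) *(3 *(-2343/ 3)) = -112805862982182473149038600.00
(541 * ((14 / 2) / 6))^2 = 14341369 / 36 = 398371.36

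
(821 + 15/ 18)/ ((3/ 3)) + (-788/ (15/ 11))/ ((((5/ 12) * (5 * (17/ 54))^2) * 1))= 262.09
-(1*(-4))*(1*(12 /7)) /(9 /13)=208 /21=9.90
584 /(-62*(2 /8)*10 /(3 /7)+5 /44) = -77088 /47725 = -1.62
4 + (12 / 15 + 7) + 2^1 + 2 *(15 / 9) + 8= 25.13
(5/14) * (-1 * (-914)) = 2285/7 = 326.43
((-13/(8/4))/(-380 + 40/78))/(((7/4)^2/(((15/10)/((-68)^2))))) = 1521/838331200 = 0.00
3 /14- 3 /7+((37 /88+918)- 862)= 34623 /616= 56.21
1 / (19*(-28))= -1 / 532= -0.00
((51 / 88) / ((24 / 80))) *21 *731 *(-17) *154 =-155275365 / 2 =-77637682.50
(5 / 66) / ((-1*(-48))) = 5 / 3168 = 0.00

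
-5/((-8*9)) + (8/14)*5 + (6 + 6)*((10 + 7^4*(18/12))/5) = 21849727/2520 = 8670.53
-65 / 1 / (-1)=65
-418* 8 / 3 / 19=-58.67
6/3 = 2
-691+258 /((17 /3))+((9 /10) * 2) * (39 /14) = -762143 /1190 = -640.46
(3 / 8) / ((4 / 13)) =39 / 32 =1.22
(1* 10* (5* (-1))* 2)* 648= -64800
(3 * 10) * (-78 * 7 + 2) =-16320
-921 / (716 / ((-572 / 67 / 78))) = 3377 / 23986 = 0.14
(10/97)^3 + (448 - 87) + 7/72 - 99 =17223124183/65712456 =262.10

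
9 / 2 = 4.50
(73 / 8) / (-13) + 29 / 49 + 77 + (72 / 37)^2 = 562834303 / 6976424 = 80.68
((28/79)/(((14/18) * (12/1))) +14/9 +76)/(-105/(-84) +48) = 220676/140067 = 1.58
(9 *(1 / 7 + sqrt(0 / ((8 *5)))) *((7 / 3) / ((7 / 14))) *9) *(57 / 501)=1026 / 167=6.14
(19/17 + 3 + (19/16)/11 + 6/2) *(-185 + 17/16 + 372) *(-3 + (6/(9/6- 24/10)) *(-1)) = 1275521/256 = 4982.50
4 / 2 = 2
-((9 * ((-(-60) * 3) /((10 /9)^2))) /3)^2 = -4782969 /25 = -191318.76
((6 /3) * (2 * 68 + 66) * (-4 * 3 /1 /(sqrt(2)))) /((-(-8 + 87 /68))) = -164832 * sqrt(2) /457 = -510.08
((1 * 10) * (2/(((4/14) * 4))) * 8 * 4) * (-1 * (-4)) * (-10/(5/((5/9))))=-22400/9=-2488.89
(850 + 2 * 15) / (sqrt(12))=440 * sqrt(3) / 3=254.03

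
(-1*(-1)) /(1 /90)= 90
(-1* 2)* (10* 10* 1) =-200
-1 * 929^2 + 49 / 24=-20712935 / 24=-863038.96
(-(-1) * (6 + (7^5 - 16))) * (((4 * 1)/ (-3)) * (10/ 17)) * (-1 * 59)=13213640/ 17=777272.94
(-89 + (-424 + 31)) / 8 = -241 / 4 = -60.25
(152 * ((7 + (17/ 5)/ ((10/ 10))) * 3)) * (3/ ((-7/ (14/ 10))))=-2845.44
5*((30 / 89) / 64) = 75 / 2848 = 0.03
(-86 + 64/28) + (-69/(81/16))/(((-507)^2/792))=-452118830/5398029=-83.76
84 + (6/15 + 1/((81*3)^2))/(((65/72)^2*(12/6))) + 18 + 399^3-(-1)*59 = 978236887949296/15400125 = 63521360.25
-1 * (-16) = 16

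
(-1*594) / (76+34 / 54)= -16038 / 2069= -7.75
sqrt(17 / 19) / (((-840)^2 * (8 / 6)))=sqrt(323) / 17875200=0.00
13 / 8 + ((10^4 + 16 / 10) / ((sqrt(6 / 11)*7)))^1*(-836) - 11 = -2986192*sqrt(66) / 15 - 75 / 8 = -1617338.61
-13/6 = -2.17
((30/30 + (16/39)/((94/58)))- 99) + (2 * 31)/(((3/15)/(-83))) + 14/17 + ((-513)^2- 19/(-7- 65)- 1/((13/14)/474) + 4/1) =177121027825/747864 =236835.88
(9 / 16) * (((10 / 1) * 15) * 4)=675 / 2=337.50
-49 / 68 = -0.72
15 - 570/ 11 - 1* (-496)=5051/ 11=459.18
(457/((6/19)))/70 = 8683/420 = 20.67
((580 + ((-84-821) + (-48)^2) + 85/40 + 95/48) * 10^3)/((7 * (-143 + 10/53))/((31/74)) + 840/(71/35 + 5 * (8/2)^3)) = -73447249367375/88284757764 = -831.94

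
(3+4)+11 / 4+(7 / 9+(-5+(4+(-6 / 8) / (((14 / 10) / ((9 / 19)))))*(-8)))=-117029 / 4788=-24.44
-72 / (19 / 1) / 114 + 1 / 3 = 325 / 1083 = 0.30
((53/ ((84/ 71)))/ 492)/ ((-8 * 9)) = -3763/ 2975616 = -0.00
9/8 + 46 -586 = -4311/8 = -538.88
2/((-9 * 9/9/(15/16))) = -5/24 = -0.21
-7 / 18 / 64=-7 / 1152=-0.01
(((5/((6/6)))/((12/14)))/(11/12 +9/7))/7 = 14/37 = 0.38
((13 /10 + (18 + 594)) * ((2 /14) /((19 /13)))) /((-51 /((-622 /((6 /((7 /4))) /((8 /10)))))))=24795719 /145350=170.59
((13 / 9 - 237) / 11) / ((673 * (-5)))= 424 / 66627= 0.01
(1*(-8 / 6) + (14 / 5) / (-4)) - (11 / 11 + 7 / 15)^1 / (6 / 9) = -127 / 30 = -4.23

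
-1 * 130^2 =-16900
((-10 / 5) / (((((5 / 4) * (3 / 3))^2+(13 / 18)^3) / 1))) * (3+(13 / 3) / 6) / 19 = -86832 / 429761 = -0.20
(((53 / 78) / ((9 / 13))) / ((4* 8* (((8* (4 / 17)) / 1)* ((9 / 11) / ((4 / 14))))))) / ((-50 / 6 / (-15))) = 9911 / 967680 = 0.01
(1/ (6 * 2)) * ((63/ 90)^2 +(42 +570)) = 61249/ 1200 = 51.04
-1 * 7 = -7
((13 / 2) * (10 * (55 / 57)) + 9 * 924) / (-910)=-477587 / 51870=-9.21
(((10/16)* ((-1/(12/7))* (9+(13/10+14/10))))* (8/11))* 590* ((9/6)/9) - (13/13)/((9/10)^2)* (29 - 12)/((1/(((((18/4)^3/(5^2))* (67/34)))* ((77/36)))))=-110439/176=-627.49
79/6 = 13.17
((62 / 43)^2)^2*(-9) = -132987024 / 3418801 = -38.90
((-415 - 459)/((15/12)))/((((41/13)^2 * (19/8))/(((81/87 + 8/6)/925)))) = -49007296/676392375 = -0.07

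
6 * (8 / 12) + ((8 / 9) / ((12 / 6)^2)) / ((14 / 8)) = 260 / 63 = 4.13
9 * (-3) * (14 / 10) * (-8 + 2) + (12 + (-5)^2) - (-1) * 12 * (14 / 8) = 1424 / 5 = 284.80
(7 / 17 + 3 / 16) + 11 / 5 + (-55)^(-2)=2303507 / 822800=2.80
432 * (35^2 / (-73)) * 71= -37573200 / 73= -514701.37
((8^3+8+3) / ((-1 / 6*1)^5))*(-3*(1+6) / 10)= 42701904 / 5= 8540380.80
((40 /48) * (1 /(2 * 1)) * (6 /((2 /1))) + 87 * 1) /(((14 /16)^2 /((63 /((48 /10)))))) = 1512.86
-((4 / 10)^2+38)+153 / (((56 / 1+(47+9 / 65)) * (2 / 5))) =-11548107 / 335200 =-34.45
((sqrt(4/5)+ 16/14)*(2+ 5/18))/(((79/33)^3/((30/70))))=491139*sqrt(5)/17256365+ 1964556/24158911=0.14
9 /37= 0.24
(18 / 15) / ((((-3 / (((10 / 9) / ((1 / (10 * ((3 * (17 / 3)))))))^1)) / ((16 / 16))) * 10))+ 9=13 / 9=1.44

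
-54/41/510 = -9/3485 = -0.00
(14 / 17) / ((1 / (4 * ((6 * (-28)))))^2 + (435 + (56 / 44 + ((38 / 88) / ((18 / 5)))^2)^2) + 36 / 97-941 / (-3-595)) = 7828305481534906368 / 4169256786911623393495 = 0.00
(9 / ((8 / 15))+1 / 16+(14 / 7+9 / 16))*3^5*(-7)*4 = -132678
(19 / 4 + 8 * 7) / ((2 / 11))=2673 / 8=334.12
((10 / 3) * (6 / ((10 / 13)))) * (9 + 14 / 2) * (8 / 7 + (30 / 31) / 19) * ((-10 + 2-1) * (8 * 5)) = -737118720 / 4123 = -178782.13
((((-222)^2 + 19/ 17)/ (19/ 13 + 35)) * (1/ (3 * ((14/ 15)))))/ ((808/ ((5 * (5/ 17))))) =1361501375/ 1549585632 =0.88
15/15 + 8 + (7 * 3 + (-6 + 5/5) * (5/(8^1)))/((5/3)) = 19.72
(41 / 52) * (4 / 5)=41 / 65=0.63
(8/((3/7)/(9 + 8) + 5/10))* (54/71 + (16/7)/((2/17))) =2729248/8875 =307.52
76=76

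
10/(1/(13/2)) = 65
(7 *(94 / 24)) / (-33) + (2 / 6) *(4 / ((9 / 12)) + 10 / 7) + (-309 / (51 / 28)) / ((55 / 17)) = -235681 / 4620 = -51.01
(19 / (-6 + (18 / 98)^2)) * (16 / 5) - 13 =-1661029 / 71625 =-23.19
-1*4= -4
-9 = -9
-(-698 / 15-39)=1283 / 15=85.53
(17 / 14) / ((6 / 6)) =17 / 14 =1.21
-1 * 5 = -5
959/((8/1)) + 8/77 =73907/616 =119.98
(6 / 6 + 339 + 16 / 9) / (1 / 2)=6152 / 9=683.56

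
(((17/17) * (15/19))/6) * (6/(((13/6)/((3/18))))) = 15/247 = 0.06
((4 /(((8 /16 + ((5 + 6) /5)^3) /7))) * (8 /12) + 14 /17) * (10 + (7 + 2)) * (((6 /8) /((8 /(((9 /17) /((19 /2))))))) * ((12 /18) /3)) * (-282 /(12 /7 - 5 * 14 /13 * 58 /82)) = 31130602139 /4195821068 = 7.42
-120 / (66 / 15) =-300 / 11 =-27.27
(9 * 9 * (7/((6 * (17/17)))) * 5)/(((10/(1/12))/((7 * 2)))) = 441/8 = 55.12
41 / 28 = 1.46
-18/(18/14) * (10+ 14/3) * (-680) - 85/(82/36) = 17169490/123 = 139589.35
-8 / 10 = -4 / 5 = -0.80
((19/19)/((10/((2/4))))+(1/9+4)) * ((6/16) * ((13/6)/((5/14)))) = 68159/7200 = 9.47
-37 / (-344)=37 / 344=0.11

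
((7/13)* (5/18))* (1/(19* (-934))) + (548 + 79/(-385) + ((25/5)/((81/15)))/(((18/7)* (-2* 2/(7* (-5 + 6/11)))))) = 47534447711581/86331805560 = 550.60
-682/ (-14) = 341/ 7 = 48.71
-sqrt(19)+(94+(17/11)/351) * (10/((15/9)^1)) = 725902/1287 - sqrt(19) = 559.67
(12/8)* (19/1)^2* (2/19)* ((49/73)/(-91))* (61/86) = -24339/81614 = -0.30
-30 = -30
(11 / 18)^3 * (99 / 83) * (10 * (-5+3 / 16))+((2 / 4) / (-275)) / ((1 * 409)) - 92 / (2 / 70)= -156465392712011 / 48394843200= -3233.10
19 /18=1.06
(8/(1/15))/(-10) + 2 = -10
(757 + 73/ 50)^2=1438153929/ 2500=575261.57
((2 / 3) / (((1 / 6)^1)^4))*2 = 1728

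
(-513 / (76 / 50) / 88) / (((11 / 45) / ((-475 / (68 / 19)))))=274134375 / 131648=2082.33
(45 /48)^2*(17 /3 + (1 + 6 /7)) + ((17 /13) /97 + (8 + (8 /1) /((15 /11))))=347309903 /16947840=20.49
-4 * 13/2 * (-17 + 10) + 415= 597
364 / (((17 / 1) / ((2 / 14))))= 52 / 17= 3.06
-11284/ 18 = -5642/ 9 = -626.89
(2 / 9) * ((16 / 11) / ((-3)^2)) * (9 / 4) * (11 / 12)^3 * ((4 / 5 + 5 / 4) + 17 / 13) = 11737 / 56160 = 0.21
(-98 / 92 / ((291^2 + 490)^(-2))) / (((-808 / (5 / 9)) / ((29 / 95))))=10308075021461 / 6355728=1621855.91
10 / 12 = 5 / 6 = 0.83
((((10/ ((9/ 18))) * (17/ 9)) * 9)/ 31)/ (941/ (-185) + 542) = 0.02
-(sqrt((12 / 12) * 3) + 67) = -67 - sqrt(3) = -68.73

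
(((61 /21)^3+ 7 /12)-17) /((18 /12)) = 299785 /55566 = 5.40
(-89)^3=-704969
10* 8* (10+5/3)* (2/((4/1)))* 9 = 4200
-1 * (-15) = 15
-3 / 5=-0.60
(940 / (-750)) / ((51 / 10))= -188 / 765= -0.25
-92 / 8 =-23 / 2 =-11.50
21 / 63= 1 / 3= 0.33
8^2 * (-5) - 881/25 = -355.24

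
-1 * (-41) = 41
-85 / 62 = -1.37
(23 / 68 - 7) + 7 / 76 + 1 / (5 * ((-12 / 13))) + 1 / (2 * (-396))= -8681869 / 1279080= -6.79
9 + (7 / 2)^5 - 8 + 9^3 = 1255.22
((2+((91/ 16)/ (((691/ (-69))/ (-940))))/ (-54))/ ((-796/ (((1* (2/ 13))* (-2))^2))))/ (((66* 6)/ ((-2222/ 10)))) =-39627451/ 75294428040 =-0.00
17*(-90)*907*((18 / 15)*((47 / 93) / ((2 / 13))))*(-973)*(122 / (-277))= -20129945298372 / 8587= -2344234924.70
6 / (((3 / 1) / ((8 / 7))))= 16 / 7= 2.29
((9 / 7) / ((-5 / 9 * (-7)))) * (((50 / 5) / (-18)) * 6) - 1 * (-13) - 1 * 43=-1524 / 49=-31.10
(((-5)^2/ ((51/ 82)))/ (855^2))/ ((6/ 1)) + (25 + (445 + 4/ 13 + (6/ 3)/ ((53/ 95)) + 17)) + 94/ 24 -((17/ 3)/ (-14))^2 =74712447683641/ 151042426353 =494.65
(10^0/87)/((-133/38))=-2/609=-0.00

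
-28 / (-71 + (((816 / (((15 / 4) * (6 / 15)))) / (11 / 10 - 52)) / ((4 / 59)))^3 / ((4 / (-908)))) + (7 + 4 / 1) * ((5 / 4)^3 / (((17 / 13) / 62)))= 64983983035477548689497 / 63796592415777139104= 1018.61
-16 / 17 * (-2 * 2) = 64 / 17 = 3.76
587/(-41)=-587/41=-14.32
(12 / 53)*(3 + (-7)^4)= 544.30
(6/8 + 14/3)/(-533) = -5/492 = -0.01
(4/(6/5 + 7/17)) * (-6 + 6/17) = -1920/137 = -14.01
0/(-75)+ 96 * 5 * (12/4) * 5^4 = 900000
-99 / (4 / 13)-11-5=-1351 / 4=-337.75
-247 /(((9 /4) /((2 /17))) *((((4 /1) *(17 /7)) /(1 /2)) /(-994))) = 1718626 /2601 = 660.76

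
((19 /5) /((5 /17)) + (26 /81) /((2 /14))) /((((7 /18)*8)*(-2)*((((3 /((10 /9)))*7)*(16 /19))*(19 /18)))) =-30713 /211680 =-0.15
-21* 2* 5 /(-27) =70 /9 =7.78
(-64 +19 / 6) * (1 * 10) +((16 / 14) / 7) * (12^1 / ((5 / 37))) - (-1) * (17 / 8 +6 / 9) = -3475337 / 5880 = -591.04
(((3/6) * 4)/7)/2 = 1/7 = 0.14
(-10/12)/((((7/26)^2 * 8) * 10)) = -169/1176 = -0.14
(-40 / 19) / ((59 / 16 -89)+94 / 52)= 8320 / 330011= 0.03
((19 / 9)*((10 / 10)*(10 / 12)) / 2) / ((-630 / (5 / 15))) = -0.00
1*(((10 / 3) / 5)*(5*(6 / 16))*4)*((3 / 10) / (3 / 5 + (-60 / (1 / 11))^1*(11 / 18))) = -0.00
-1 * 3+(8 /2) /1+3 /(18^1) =7 /6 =1.17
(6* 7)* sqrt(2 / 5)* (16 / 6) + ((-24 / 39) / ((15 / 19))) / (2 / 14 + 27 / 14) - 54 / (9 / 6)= 34.46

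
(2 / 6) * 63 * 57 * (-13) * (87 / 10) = -1353807 / 10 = -135380.70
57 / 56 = 1.02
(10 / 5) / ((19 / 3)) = 6 / 19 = 0.32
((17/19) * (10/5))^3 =39304/6859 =5.73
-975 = -975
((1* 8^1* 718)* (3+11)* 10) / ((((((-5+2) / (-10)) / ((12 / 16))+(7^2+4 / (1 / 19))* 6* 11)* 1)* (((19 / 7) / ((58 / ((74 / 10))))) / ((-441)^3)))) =-175010572803276000 / 7250039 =-24139259499.61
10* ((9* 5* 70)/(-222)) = -141.89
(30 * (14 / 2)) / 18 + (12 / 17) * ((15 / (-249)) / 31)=1530755 / 131223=11.67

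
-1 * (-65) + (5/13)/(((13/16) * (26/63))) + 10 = 167295/2197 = 76.15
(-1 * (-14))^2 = 196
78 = 78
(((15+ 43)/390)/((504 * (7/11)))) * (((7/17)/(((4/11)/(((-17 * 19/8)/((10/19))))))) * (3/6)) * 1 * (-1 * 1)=1266749/62899200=0.02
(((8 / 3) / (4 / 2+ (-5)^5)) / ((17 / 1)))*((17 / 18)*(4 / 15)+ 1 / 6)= -452 / 21501855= -0.00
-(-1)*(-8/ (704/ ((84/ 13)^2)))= -882/ 1859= -0.47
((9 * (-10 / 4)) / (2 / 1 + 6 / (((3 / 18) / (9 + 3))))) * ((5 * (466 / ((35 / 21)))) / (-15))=4.83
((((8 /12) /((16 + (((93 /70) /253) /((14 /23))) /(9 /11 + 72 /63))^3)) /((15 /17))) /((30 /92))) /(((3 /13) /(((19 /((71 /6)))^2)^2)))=2335762194500833280 /143484725421201551183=0.02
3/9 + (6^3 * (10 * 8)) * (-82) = -4250879/3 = -1416959.67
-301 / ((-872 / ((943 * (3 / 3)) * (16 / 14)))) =40549 / 109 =372.01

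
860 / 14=430 / 7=61.43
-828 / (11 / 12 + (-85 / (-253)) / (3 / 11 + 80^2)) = -16089056784 / 17812979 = -903.22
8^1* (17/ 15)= 136/ 15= 9.07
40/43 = 0.93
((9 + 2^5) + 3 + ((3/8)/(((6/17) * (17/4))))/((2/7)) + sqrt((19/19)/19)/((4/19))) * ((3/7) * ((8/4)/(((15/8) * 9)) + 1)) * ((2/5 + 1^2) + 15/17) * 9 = 14647 * sqrt(19)/5950 + 5258273/11900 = 452.60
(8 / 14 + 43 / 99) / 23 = 697 / 15939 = 0.04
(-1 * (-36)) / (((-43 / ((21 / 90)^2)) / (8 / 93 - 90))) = 409738 / 99975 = 4.10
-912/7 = -130.29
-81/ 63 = -9/ 7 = -1.29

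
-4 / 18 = -2 / 9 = -0.22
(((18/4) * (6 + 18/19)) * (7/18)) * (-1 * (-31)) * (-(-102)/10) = 365211/95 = 3844.33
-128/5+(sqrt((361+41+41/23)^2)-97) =32336/115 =281.18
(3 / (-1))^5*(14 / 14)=-243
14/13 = 1.08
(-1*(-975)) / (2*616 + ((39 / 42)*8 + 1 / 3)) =4095 / 5207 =0.79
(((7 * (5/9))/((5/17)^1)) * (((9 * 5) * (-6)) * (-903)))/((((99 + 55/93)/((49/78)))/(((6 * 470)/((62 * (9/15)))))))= 1541493.81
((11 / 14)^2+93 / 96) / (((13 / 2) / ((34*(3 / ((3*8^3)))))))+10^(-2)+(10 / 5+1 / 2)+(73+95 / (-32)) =4732835663 / 65228800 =72.56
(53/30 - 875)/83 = -26197/2490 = -10.52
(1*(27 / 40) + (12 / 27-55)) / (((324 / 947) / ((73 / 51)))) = -78878471 / 349920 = -225.42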